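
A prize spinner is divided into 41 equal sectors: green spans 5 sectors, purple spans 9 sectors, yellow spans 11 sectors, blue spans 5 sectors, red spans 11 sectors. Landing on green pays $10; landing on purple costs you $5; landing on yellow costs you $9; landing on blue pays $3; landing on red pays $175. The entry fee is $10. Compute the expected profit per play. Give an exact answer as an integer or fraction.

1436/41 dollars

E[payout] = (5/41)·10 + (9/41)·(-5) + (11/41)·(-9) + (5/41)·3 + (11/41)·175 = 1846/41
Expected profit = 1846/41 − 10 = 1436/41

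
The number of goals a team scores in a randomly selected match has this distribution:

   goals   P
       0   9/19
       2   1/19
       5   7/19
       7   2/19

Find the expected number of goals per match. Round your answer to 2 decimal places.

2.68

E[X] = (9/19)·0 + (1/19)·2 + (7/19)·5 + (2/19)·7
     = 51/19 ≈ 2.68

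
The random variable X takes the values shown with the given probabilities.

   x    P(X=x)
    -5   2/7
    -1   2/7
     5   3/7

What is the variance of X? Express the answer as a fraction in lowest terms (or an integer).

E[X] = (2/7)·(-5) + (2/7)·(-1) + (3/7)·5 = 3/7
E[X²] = (2/7)·25 + (2/7)·1 + (3/7)·25 = 127/7
Var(X) = 127/7 − (3/7)² = 880/49

880/49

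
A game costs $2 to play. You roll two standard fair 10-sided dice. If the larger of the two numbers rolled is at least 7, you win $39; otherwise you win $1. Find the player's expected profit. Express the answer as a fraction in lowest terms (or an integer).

E[payout] = (9/25)·1 + (16/25)·39 = 633/25
Expected profit = 633/25 − 2 = 583/25

583/25 dollars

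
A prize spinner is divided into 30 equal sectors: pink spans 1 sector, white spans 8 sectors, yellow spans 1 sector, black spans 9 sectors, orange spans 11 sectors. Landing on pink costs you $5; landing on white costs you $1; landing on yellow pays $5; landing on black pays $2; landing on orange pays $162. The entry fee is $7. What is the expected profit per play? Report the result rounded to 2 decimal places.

E[payout] = (1/30)·(-5) + (8/30)·(-1) + (1/30)·5 + (9/30)·2 + (11/30)·162 = 896/15
Expected profit = 896/15 − 7 = 791/15 ≈ $52.73

$52.73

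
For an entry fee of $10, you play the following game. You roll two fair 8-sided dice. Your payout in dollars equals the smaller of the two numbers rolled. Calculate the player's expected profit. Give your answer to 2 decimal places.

-$6.81

Distribution of the smaller of the two numbers rolled: 1 w.p. 15/64, 2 w.p. 13/64, 3 w.p. 11/64, 4 w.p. 9/64, 5 w.p. 7/64, 6 w.p. 5/64, …
E[payout] = (15/64)·1 + (13/64)·2 + (11/64)·3 + (9/64)·4 + (7/64)·5 + (5/64)·6 + (3/64)·7 + (1/64)·8 = 51/16
Expected profit = 51/16 − 10 = -109/16 ≈ -$6.81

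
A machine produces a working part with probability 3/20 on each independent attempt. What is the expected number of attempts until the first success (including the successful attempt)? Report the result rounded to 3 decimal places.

6.667

For a geometric distribution, E[trials] = 1/p = 1/(3/20) = 20/3.
≈ 6.667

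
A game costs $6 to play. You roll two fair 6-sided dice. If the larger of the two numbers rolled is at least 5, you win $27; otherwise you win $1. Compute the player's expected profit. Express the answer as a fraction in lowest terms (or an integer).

E[payout] = (4/9)·1 + (5/9)·27 = 139/9
Expected profit = 139/9 − 6 = 85/9

85/9 dollars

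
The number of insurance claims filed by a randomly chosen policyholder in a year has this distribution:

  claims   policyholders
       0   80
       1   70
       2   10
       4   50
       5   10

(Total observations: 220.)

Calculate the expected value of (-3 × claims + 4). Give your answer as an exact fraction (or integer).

-7/11

Total = 220, so P(claims=0) = 80/220, etc.
E[-3x+4] = (4/11)·4 + (7/22)·1 + (1/22)·(-2) + (5/22)·(-8) + (1/22)·(-11)
     = -7/11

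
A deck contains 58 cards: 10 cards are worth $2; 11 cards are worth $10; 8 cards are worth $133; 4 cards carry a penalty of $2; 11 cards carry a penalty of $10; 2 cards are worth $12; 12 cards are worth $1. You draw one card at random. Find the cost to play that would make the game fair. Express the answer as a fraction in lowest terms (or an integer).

556/29 dollars

E[payout] = (10/58)·2 + (11/58)·10 + (8/58)·133 + (4/58)·(-2) + (11/58)·(-10) + (2/58)·12 + (12/58)·1 = 556/29
Fair fee = E[payout] = 556/29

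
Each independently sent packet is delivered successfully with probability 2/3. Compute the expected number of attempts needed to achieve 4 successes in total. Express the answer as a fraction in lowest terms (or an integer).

By linearity (sum of 4 independent geometric waits), E[trials] = 4/p = 4/(2/3) = 6.

6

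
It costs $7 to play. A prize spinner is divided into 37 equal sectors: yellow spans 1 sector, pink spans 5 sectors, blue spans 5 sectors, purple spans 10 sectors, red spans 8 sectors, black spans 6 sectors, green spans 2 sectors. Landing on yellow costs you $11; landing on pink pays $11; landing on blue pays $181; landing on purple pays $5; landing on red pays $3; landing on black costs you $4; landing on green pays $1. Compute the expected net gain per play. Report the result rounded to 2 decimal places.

$20.05

E[payout] = (1/37)·(-11) + (5/37)·11 + (5/37)·181 + (10/37)·5 + (8/37)·3 + (6/37)·(-4) + (2/37)·1 = 1001/37
Expected profit = 1001/37 − 7 = 742/37 ≈ $20.05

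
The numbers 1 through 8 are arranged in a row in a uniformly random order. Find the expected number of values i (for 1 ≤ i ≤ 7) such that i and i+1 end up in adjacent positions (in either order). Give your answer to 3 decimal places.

1.750

For each i ∈ {1,…,7}, let Xᵢ = 1 if i and i+1 are adjacent. P(Xᵢ=1) = 2·(8−1)!/8! = 2/8.
By linearity, E[ΣXᵢ] = (7)·(2/8) = 7/4.
≈ 1.750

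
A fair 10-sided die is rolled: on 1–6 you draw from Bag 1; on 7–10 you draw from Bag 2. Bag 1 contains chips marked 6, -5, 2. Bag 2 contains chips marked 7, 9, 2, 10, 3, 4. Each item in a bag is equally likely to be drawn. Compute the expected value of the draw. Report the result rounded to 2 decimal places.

2.93

E[X | Bag 1] = (6 − 5 + 2)/3 = 1
E[X | Bag 2] = (7 + 9 + 2 + 10 + 3 + 4)/6 = 35/6
E[X] = (3/5)·1 + (2/5)·35/6 = 44/15 ≈ 2.93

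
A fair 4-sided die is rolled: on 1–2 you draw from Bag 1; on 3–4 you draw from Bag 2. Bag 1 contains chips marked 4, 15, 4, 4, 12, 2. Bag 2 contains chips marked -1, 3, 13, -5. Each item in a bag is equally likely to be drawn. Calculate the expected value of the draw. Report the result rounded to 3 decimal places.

4.667

E[X | Bag 1] = (4 + 15 + 4 + 4 + 12 + 2)/6 = 41/6
E[X | Bag 2] = (-1 + 3 + 13 − 5)/4 = 5/2
E[X] = (1/2)·41/6 + (1/2)·5/2 = 14/3 ≈ 4.667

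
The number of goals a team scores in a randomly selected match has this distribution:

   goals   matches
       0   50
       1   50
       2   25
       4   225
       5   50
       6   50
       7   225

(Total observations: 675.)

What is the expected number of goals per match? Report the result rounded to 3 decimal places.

Total = 675, so P(goals=0) = 50/675, etc.
E[X] = (2/27)·0 + (2/27)·1 + (1/27)·2 + (1/3)·4 + (2/27)·5 + (2/27)·6 + (1/3)·7
     = 125/27 ≈ 4.630

4.630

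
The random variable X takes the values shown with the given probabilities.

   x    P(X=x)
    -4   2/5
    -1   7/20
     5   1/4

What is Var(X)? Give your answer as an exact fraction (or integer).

E[X] = (2/5)·(-4) + (7/20)·(-1) + (1/4)·5 = -7/10
E[X²] = (2/5)·16 + (7/20)·1 + (1/4)·25 = 13
Var(X) = 13 − (-7/10)² = 1251/100

1251/100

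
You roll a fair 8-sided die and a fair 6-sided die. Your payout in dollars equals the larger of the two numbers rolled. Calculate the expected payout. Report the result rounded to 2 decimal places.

$5.23

Distribution of the larger of the two numbers rolled: 1 w.p. 1/48, 2 w.p. 1/16, 3 w.p. 5/48, 4 w.p. 7/48, 5 w.p. 3/16, 6 w.p. 11/48, …
E[payout] = (1/48)·1 + (1/16)·2 + (5/48)·3 + (7/48)·4 + (3/16)·5 + (11/48)·6 + (1/8)·7 + (1/8)·8 = 251/48
≈ $5.23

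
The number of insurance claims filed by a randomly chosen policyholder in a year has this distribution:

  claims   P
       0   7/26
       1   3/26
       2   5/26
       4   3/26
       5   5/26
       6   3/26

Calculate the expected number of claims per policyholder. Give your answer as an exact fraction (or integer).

E[X] = (7/26)·0 + (3/26)·1 + (5/26)·2 + (3/26)·4 + (5/26)·5 + (3/26)·6
     = 34/13

34/13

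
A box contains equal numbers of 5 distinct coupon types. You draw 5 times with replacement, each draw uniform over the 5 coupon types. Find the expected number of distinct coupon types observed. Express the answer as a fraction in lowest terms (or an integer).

2101/625

Let Xⱼ=1 if type j appears at least once. P(Xⱼ=1) = 1 − ((5−1)/5)^5 = 2101/3125.
E[#distinct] = 5·2101/3125 = 2101/625.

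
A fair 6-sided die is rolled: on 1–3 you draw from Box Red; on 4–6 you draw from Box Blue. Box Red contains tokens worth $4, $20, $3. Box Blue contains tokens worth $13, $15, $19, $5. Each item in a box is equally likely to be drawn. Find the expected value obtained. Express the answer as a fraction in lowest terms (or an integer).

$11

E[X | Box Red] = (4 + 20 + 3)/3 = 9
E[X | Box Blue] = (13 + 15 + 19 + 5)/4 = 13
E[X] = (1/2)·9 + (1/2)·13 = 11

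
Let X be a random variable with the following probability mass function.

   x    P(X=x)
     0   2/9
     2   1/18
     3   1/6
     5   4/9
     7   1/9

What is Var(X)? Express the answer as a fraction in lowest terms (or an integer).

E[X] = (2/9)·0 + (1/18)·2 + (1/6)·3 + (4/9)·5 + (1/9)·7 = 65/18
E[X²] = (2/9)·0 + (1/18)·4 + (1/6)·9 + (4/9)·25 + (1/9)·49 = 329/18
Var(X) = 329/18 − (65/18)² = 1697/324

1697/324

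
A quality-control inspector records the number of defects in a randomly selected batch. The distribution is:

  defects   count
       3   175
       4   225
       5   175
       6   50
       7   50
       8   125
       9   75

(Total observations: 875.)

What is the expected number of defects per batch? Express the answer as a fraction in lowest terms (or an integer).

37/7

Total = 875, so P(defects=3) = 175/875, etc.
E[X] = (1/5)·3 + (9/35)·4 + (1/5)·5 + (2/35)·6 + (2/35)·7 + (1/7)·8 + (3/35)·9
     = 37/7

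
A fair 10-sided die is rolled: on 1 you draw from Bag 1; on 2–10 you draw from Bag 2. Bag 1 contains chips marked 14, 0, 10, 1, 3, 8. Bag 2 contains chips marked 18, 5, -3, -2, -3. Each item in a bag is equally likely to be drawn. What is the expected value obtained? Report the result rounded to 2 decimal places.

3.30

E[X | Bag 1] = (14 + 0 + 10 + 1 + 3 + 8)/6 = 6
E[X | Bag 2] = (18 + 5 − 3 − 2 − 3)/5 = 3
E[X] = (1/10)·6 + (9/10)·3 = 33/10 ≈ 3.30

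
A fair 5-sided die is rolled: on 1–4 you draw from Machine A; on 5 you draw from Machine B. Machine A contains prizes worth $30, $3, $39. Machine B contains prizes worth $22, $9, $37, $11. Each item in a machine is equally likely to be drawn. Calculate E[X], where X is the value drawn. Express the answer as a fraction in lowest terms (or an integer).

463/20 dollars

E[X | Machine A] = (30 + 3 + 39)/3 = 24
E[X | Machine B] = (22 + 9 + 37 + 11)/4 = 79/4
E[X] = (4/5)·24 + (1/5)·79/4 = 463/20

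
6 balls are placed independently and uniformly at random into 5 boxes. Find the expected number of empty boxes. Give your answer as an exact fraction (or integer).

4096/3125

Let Xⱼ=1 if box j is empty. P(Xⱼ=1) = ((5-1)/5)^6 = 4096/15625.
By linearity, E[#empty] = 5·4096/15625 = 4096/3125.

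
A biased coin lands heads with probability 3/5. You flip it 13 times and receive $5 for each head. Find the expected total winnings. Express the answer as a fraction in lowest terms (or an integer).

E[#heads] = 13·3/5 = 39/5 (linearity over flips).
E[winnings] = 5·39/5 = 39.

$39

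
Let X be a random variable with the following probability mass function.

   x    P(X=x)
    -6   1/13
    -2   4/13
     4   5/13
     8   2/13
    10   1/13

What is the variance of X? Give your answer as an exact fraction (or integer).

3656/169

E[X] = (1/13)·(-6) + (4/13)·(-2) + (5/13)·4 + (2/13)·8 + (1/13)·10 = 32/13
E[X²] = (1/13)·36 + (4/13)·4 + (5/13)·16 + (2/13)·64 + (1/13)·100 = 360/13
Var(X) = 360/13 − (32/13)² = 3656/169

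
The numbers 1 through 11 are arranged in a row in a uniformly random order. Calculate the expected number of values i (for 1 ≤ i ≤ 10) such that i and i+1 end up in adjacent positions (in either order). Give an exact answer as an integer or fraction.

For each i ∈ {1,…,10}, let Xᵢ = 1 if i and i+1 are adjacent. P(Xᵢ=1) = 2·(11−1)!/11! = 2/11.
By linearity, E[ΣXᵢ] = (10)·(2/11) = 20/11.

20/11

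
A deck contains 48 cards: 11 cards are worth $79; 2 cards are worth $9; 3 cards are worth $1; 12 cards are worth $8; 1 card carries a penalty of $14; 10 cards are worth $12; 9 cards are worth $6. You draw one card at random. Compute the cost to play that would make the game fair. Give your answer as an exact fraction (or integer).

E[payout] = (11/48)·79 + (2/48)·9 + (3/48)·1 + (12/48)·8 + (1/48)·(-14) + (10/48)·12 + (9/48)·6 = 191/8
Fair fee = E[payout] = 191/8

191/8 dollars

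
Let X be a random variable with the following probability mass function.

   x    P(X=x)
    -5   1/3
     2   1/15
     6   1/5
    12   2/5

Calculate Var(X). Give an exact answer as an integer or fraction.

E[X] = (1/3)·(-5) + (1/15)·2 + (1/5)·6 + (2/5)·12 = 67/15
E[X²] = (1/3)·25 + (1/15)·4 + (1/5)·36 + (2/5)·144 = 367/5
Var(X) = 367/5 − (67/15)² = 12026/225

12026/225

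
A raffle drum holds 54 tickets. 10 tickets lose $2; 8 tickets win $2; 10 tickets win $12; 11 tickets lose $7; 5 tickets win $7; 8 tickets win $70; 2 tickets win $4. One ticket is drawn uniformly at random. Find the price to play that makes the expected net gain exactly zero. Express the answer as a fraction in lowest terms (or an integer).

E[payout] = (10/54)·(-2) + (8/54)·2 + (10/54)·12 + (11/54)·(-7) + (5/54)·7 + (8/54)·70 + (2/54)·4 = 107/9
Fair fee = E[payout] = 107/9

107/9 dollars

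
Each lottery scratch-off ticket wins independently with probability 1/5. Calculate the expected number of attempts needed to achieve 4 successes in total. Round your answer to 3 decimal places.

By linearity (sum of 4 independent geometric waits), E[trials] = 4/p = 4/(1/5) = 20.
≈ 20.000

20.000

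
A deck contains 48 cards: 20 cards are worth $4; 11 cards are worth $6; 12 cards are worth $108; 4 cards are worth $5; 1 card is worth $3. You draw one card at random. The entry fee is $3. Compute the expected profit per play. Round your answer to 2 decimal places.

$27.52

E[payout] = (20/48)·4 + (11/48)·6 + (12/48)·108 + (4/48)·5 + (1/48)·3 = 1465/48
Expected profit = 1465/48 − 3 = 1321/48 ≈ $27.52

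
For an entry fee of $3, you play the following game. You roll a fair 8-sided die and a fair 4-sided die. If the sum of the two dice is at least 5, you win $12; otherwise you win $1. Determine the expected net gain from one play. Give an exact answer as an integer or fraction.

E[payout] = (3/16)·1 + (13/16)·12 = 159/16
Expected profit = 159/16 − 3 = 111/16

111/16 dollars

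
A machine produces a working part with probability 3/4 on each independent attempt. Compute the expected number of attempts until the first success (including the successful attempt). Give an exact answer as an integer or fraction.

For a geometric distribution, E[trials] = 1/p = 1/(3/4) = 4/3.

4/3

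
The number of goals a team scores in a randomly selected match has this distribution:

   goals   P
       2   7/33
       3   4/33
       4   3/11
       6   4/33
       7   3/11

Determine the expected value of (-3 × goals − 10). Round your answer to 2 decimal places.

E[-3x-10] = (7/33)·(-16) + (4/33)·(-19) + (3/11)·(-22) + (4/33)·(-28) + (3/11)·(-31)
     = -259/11 ≈ -23.55

-23.55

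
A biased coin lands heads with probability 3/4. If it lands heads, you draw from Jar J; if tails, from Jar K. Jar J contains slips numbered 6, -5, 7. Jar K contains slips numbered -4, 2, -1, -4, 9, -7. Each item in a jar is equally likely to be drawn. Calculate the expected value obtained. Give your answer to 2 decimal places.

1.79

E[X | Jar J] = (6 − 5 + 7)/3 = 8/3
E[X | Jar K] = (-4 + 2 − 1 − 4 + 9 − 7)/6 = -5/6
E[X] = (3/4)·8/3 + (1/4)·(-5/6) = 43/24 ≈ 1.79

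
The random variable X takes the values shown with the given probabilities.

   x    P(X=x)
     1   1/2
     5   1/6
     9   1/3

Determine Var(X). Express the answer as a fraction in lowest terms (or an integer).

116/9

E[X] = (1/2)·1 + (1/6)·5 + (1/3)·9 = 13/3
E[X²] = (1/2)·1 + (1/6)·25 + (1/3)·81 = 95/3
Var(X) = 95/3 − (13/3)² = 116/9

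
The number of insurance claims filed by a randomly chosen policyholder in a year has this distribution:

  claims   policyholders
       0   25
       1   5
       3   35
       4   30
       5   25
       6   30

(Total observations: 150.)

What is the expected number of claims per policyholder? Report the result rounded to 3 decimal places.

Total = 150, so P(claims=0) = 25/150, etc.
E[X] = (1/6)·0 + (1/30)·1 + (7/30)·3 + (1/5)·4 + (1/6)·5 + (1/5)·6
     = 107/30 ≈ 3.567

3.567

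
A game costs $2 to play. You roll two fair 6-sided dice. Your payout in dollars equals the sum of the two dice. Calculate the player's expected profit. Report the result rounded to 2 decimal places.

$5.00

Distribution of the sum of the two dice: 2 w.p. 1/36, 3 w.p. 1/18, 4 w.p. 1/12, 5 w.p. 1/9, 6 w.p. 5/36, 7 w.p. 1/6, …
E[payout] = (1/36)·2 + (1/18)·3 + (1/12)·4 + (1/9)·5 + (5/36)·6 + (1/6)·7 + (5/36)·8 + (1/9)·9 + (1/12)·10 + (1/18)·11 + (1/36)·12 = 7
Expected profit = 7 − 2 = 5 ≈ $5.00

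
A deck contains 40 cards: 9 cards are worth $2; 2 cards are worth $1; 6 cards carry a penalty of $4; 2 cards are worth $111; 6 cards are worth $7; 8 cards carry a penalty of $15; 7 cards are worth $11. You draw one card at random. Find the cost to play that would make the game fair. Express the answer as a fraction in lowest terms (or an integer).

217/40 dollars

E[payout] = (9/40)·2 + (2/40)·1 + (6/40)·(-4) + (2/40)·111 + (6/40)·7 + (8/40)·(-15) + (7/40)·11 = 217/40
Fair fee = E[payout] = 217/40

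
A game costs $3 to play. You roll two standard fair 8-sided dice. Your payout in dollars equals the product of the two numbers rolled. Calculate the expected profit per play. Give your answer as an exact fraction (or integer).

Distribution of the product of the two numbers rolled: 1 w.p. 1/64, 2 w.p. 1/32, 3 w.p. 1/32, 4 w.p. 3/64, 5 w.p. 1/32, 6 w.p. 1/16, …
E[payout] = (1/64)·1 + (1/32)·2 + (1/32)·3 + (3/64)·4 + (1/32)·5 + (1/16)·6 + (1/32)·7 + (1/16)·8 + (1/64)·9 + (1/32)·10 + (1/16)·12 + (1/32)·14 + (1/32)·15 + (3/64)·16 + (1/32)·18 + (1/32)·20 + (1/32)·21 + (1/16)·24 + (1/64)·25 + (1/32)·28 + (1/32)·30 + (1/32)·32 + (1/32)·35 + (1/64)·36 + (1/32)·40 + (1/32)·42 + (1/32)·48 + (1/64)·49 + (1/32)·56 + (1/64)·64 = 81/4
Expected profit = 81/4 − 3 = 69/4

69/4 dollars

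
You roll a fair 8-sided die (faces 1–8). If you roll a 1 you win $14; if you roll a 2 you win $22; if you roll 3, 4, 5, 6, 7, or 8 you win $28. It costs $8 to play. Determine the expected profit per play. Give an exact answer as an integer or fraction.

35/2 dollars

E[payout] = (1/8)·14 + (1/8)·22 + (3/4)·28 = 51/2
Expected profit = 51/2 − 8 = 35/2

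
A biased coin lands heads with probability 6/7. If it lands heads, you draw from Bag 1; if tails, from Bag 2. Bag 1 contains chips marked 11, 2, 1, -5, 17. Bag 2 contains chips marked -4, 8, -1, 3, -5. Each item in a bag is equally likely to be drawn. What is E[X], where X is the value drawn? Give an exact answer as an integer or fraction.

E[X | Bag 1] = (11 + 2 + 1 − 5 + 17)/5 = 26/5
E[X | Bag 2] = (-4 + 8 − 1 + 3 − 5)/5 = 1/5
E[X] = (6/7)·26/5 + (1/7)·1/5 = 157/35

157/35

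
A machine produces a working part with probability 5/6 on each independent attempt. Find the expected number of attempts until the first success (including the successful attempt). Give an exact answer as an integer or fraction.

For a geometric distribution, E[trials] = 1/p = 1/(5/6) = 6/5.

6/5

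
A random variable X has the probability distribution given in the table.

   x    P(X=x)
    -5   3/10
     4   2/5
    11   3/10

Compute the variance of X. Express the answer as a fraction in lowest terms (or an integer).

966/25

E[X] = (3/10)·(-5) + (2/5)·4 + (3/10)·11 = 17/5
E[X²] = (3/10)·25 + (2/5)·16 + (3/10)·121 = 251/5
Var(X) = 251/5 − (17/5)² = 966/25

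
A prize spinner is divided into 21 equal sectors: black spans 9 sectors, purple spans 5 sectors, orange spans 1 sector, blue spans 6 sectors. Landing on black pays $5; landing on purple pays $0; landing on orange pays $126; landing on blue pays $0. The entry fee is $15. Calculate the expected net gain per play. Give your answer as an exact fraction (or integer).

-48/7 dollars

E[payout] = (9/21)·5 + (5/21)·0 + (1/21)·126 + (6/21)·0 = 57/7
Expected profit = 57/7 − 15 = -48/7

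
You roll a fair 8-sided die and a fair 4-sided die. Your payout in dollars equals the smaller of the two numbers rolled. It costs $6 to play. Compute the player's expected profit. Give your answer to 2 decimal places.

-$3.81

Distribution of the smaller of the two numbers rolled: 1 w.p. 11/32, 2 w.p. 9/32, 3 w.p. 7/32, 4 w.p. 5/32
E[payout] = (11/32)·1 + (9/32)·2 + (7/32)·3 + (5/32)·4 = 35/16
Expected profit = 35/16 − 6 = -61/16 ≈ -$3.81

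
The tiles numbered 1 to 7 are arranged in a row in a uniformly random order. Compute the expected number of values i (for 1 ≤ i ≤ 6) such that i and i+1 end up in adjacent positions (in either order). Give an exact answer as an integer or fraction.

For each i ∈ {1,…,6}, let Xᵢ = 1 if i and i+1 are adjacent. P(Xᵢ=1) = 2·(7−1)!/7! = 2/7.
By linearity, E[ΣXᵢ] = (6)·(2/7) = 12/7.

12/7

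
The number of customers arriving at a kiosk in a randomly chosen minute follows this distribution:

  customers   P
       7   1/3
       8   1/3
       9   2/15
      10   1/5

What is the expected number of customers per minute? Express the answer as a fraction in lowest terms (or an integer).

E[X] = (1/3)·7 + (1/3)·8 + (2/15)·9 + (1/5)·10
     = 41/5

41/5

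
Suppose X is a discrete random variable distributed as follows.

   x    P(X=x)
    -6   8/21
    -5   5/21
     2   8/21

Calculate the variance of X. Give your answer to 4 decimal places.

13.8231

E[X] = (8/21)·(-6) + (5/21)·(-5) + (8/21)·2 = -19/7
E[X²] = (8/21)·36 + (5/21)·25 + (8/21)·4 = 445/21
Var(X) = 445/21 − (-19/7)² = 2032/147 ≈ 13.8231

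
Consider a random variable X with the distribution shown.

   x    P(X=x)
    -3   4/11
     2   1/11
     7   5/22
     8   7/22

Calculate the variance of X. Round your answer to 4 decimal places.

24.7211

E[X] = (4/11)·(-3) + (1/11)·2 + (5/22)·7 + (7/22)·8 = 71/22
E[X²] = (4/11)·9 + (1/11)·4 + (5/22)·49 + (7/22)·64 = 773/22
Var(X) = 773/22 − (71/22)² = 11965/484 ≈ 24.7211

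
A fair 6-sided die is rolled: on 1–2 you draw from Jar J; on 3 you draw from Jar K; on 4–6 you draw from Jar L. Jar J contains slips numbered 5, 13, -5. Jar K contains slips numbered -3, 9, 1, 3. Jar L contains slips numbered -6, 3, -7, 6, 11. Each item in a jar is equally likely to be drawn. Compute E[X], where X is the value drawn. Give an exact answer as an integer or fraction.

E[X | Jar J] = (5 + 13 − 5)/3 = 13/3
E[X | Jar K] = (-3 + 9 + 1 + 3)/4 = 5/2
E[X | Jar L] = (-6 + 3 − 7 + 6 + 11)/5 = 7/5
E[X] = (1/3)·13/3 + (1/6)·5/2 + (1/2)·7/5 = 461/180

461/180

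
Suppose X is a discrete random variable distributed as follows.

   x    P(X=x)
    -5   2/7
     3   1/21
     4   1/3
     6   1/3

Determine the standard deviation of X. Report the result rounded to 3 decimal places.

4.551

E[X] = 43/21, E[X²] = 523/21
Var(X) = E[X²] − (E[X])² = 523/21 − 1849/441 = 9134/441
SD(X) = √(9134/441) ≈ 4.551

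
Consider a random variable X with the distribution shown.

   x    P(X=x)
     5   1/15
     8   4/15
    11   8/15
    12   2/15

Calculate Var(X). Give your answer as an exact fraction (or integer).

E[X] = (1/15)·5 + (4/15)·8 + (8/15)·11 + (2/15)·12 = 149/15
E[X²] = (1/15)·25 + (4/15)·64 + (8/15)·121 + (2/15)·144 = 1537/15
Var(X) = 1537/15 − (149/15)² = 854/225

854/225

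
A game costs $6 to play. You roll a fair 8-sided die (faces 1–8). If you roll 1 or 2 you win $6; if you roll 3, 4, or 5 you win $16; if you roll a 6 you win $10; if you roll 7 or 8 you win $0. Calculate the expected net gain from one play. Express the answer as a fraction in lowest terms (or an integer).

E[payout] = (1/4)·0 + (1/4)·6 + (1/8)·10 + (3/8)·16 = 35/4
Expected profit = 35/4 − 6 = 11/4

11/4 dollars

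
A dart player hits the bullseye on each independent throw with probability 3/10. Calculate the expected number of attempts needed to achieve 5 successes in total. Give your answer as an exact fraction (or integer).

50/3

By linearity (sum of 5 independent geometric waits), E[trials] = 5/p = 5/(3/10) = 50/3.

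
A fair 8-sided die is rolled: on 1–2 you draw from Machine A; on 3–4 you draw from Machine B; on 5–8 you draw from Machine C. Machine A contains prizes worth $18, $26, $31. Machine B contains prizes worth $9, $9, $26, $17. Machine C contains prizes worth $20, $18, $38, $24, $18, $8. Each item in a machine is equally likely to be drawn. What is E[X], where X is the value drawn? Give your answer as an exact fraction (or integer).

E[X | Machine A] = (18 + 26 + 31)/3 = 25
E[X | Machine B] = (9 + 9 + 26 + 17)/4 = 61/4
E[X | Machine C] = (20 + 18 + 38 + 24 + 18 + 8)/6 = 21
E[X] = (1/4)·25 + (1/4)·61/4 + (1/2)·21 = 329/16

329/16 dollars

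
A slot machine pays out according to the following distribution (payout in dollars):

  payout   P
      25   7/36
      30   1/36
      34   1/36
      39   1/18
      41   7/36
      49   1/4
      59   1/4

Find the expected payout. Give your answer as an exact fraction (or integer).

394/9 dollars

E[X] = (7/36)·25 + (1/36)·30 + (1/36)·34 + (1/18)·39 + (7/36)·41 + (1/4)·49 + (1/4)·59
     = 394/9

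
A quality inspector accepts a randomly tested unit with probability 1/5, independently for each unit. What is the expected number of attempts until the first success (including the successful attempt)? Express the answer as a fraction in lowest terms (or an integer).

5

For a geometric distribution, E[trials] = 1/p = 1/(1/5) = 5.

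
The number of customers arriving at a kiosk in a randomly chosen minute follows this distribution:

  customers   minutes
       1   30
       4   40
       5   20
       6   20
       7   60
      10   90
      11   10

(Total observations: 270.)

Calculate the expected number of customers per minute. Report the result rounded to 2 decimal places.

6.81

Total = 270, so P(customers=1) = 30/270, etc.
E[X] = (1/9)·1 + (4/27)·4 + (2/27)·5 + (2/27)·6 + (2/9)·7 + (1/3)·10 + (1/27)·11
     = 184/27 ≈ 6.81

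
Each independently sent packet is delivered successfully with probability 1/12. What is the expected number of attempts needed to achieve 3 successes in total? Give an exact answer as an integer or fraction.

36

By linearity (sum of 3 independent geometric waits), E[trials] = 3/p = 3/(1/12) = 36.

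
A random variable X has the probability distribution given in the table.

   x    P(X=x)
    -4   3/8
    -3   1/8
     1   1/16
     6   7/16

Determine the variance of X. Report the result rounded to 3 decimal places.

E[X] = (3/8)·(-4) + (1/8)·(-3) + (1/16)·1 + (7/16)·6 = 13/16
E[X²] = (3/8)·16 + (1/8)·9 + (1/16)·1 + (7/16)·36 = 367/16
Var(X) = 367/16 − (13/16)² = 5703/256 ≈ 22.277

22.277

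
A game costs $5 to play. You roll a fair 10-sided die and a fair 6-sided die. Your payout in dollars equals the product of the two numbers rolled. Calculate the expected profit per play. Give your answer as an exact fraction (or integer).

Distribution of the product of the two numbers rolled: 1 w.p. 1/60, 2 w.p. 1/30, 3 w.p. 1/30, 4 w.p. 1/20, 5 w.p. 1/30, 6 w.p. 1/15, …
E[payout] = (1/60)·1 + (1/30)·2 + (1/30)·3 + (1/20)·4 + (1/30)·5 + (1/15)·6 + (1/60)·7 + (1/20)·8 + (1/30)·9 + (1/20)·10 + (1/15)·12 + (1/60)·14 + (1/30)·15 + (1/30)·16 + (1/20)·18 + (1/20)·20 + (1/60)·21 + (1/20)·24 + (1/60)·25 + (1/60)·27 + (1/60)·28 + (1/20)·30 + (1/60)·32 + (1/60)·35 + (1/30)·36 + (1/30)·40 + (1/60)·42 + (1/60)·45 + (1/60)·48 + (1/60)·50 + (1/60)·54 + (1/60)·60 = 77/4
Expected profit = 77/4 − 5 = 57/4

57/4 dollars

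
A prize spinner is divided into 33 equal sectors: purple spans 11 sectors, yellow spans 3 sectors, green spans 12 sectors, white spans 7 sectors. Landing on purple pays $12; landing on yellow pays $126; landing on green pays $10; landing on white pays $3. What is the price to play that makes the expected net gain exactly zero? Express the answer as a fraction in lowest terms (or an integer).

E[payout] = (11/33)·12 + (3/33)·126 + (12/33)·10 + (7/33)·3 = 217/11
Fair fee = E[payout] = 217/11

217/11 dollars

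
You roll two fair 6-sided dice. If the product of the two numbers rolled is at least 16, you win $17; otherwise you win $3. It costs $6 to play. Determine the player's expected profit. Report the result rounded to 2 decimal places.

$1.28

E[payout] = (25/36)·3 + (11/36)·17 = 131/18
Expected profit = 131/18 − 6 = 23/18 ≈ $1.28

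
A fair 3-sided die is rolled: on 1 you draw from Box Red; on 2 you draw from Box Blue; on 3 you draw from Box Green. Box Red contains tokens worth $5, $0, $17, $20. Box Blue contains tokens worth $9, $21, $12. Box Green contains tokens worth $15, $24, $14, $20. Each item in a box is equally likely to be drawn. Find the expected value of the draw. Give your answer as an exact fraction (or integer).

E[X | Box Red] = (5 + 0 + 17 + 20)/4 = 21/2
E[X | Box Blue] = (9 + 21 + 12)/3 = 14
E[X | Box Green] = (15 + 24 + 14 + 20)/4 = 73/4
E[X] = (1/3)·21/2 + (1/3)·14 + (1/3)·73/4 = 57/4

57/4 dollars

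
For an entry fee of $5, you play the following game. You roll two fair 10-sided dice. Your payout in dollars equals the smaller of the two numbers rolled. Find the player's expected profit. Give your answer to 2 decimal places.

-$1.15

Distribution of the smaller of the two numbers rolled: 1 w.p. 19/100, 2 w.p. 17/100, 3 w.p. 3/20, 4 w.p. 13/100, 5 w.p. 11/100, 6 w.p. 9/100, …
E[payout] = (19/100)·1 + (17/100)·2 + (3/20)·3 + (13/100)·4 + (11/100)·5 + (9/100)·6 + (7/100)·7 + (1/20)·8 + (3/100)·9 + (1/100)·10 = 77/20
Expected profit = 77/20 − 5 = -23/20 ≈ -$1.15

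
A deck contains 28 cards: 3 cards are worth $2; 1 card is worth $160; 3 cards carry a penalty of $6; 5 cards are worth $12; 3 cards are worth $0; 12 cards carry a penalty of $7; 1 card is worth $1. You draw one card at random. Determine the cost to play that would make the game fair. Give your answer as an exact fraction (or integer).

E[payout] = (3/28)·2 + (1/28)·160 + (3/28)·(-6) + (5/28)·12 + (3/28)·0 + (12/28)·(-7) + (1/28)·1 = 125/28
Fair fee = E[payout] = 125/28

125/28 dollars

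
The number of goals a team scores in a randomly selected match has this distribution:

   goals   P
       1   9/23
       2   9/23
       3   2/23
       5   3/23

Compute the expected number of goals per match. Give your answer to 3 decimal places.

2.087

E[X] = (9/23)·1 + (9/23)·2 + (2/23)·3 + (3/23)·5
     = 48/23 ≈ 2.087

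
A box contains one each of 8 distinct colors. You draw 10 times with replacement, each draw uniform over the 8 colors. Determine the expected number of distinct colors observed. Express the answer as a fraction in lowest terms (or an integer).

Let Xⱼ=1 if type j appears at least once. P(Xⱼ=1) = 1 − ((8−1)/8)^10 = 791266575/1073741824.
E[#distinct] = 8·791266575/1073741824 = 791266575/134217728.

791266575/134217728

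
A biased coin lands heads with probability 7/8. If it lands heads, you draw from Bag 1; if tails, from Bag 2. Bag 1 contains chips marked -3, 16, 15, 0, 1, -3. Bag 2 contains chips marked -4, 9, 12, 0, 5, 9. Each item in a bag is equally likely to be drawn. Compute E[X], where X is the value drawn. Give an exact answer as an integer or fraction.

E[X | Bag 1] = (-3 + 16 + 15 + 0 + 1 − 3)/6 = 13/3
E[X | Bag 2] = (-4 + 9 + 12 + 0 + 5 + 9)/6 = 31/6
E[X] = (7/8)·13/3 + (1/8)·31/6 = 71/16

71/16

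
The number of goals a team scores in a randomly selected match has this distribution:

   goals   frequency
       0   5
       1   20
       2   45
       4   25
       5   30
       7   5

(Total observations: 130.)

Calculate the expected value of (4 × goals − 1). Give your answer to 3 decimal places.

11.154

Total = 130, so P(goals=0) = 5/130, etc.
E[4x-1] = (1/26)·(-1) + (2/13)·3 + (9/26)·7 + (5/26)·15 + (3/13)·19 + (1/26)·27
     = 145/13 ≈ 11.154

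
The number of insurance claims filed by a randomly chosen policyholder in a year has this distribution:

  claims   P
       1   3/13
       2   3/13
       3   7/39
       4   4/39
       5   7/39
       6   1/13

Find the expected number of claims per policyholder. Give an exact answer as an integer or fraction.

3

E[X] = (3/13)·1 + (3/13)·2 + (7/39)·3 + (4/39)·4 + (7/39)·5 + (1/13)·6
     = 3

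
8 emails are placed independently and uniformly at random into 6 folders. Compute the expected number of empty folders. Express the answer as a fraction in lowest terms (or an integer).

Let Xⱼ=1 if folder j is empty. P(Xⱼ=1) = ((6-1)/6)^8 = 390625/1679616.
By linearity, E[#empty] = 6·390625/1679616 = 390625/279936.

390625/279936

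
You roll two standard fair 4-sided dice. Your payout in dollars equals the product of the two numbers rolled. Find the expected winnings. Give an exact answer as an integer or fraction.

Distribution of the product of the two numbers rolled: 1 w.p. 1/16, 2 w.p. 1/8, 3 w.p. 1/8, 4 w.p. 3/16, 6 w.p. 1/8, 8 w.p. 1/8, …
E[payout] = (1/16)·1 + (1/8)·2 + (1/8)·3 + (3/16)·4 + (1/8)·6 + (1/8)·8 + (1/16)·9 + (1/8)·12 + (1/16)·16 = 25/4

25/4 dollars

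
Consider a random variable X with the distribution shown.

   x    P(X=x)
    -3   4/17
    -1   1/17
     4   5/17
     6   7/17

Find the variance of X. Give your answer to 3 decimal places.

E[X] = (4/17)·(-3) + (1/17)·(-1) + (5/17)·4 + (7/17)·6 = 49/17
E[X²] = (4/17)·9 + (1/17)·1 + (5/17)·16 + (7/17)·36 = 369/17
Var(X) = 369/17 − (49/17)² = 3872/289 ≈ 13.398

13.398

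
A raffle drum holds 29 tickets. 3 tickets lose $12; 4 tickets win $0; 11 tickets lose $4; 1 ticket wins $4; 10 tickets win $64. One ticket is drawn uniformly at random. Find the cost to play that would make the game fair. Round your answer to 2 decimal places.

E[payout] = (3/29)·(-12) + (4/29)·0 + (11/29)·(-4) + (1/29)·4 + (10/29)·64 = 564/29
Fair fee = E[payout] = 564/29 ≈ $19.45

$19.45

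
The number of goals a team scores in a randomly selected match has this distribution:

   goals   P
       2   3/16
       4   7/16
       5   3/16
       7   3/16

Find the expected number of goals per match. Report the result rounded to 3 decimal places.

E[X] = (3/16)·2 + (7/16)·4 + (3/16)·5 + (3/16)·7
     = 35/8 ≈ 4.375

4.375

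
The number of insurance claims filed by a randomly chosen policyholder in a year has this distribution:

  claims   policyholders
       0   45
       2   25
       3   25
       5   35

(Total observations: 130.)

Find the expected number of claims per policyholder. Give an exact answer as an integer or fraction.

30/13

Total = 130, so P(claims=0) = 45/130, etc.
E[X] = (9/26)·0 + (5/26)·2 + (5/26)·3 + (7/26)·5
     = 30/13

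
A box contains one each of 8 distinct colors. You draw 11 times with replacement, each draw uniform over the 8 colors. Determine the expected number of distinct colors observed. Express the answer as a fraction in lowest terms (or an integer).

Let Xⱼ=1 if type j appears at least once. P(Xⱼ=1) = 1 − ((8−1)/8)^11 = 6612607849/8589934592.
E[#distinct] = 8·6612607849/8589934592 = 6612607849/1073741824.

6612607849/1073741824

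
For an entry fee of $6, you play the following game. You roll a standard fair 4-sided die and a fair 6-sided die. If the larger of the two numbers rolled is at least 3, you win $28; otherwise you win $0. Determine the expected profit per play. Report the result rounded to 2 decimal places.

E[payout] = (1/6)·0 + (5/6)·28 = 70/3
Expected profit = 70/3 − 6 = 52/3 ≈ $17.33

$17.33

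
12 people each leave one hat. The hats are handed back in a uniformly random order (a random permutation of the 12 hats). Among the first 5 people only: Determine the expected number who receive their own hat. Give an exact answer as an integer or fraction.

Let Xᵢ = 1 if person i gets their own hat. For each i, P(Xᵢ=1) = 1/12.
By linearity of expectation, E[X₁+…+X_5] = 5·(1/12) = 5/12.

5/12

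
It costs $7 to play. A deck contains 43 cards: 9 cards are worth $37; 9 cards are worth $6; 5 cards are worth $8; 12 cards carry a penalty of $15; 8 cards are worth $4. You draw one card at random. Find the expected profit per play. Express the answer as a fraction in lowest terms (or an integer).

-22/43 dollars

E[payout] = (9/43)·37 + (9/43)·6 + (5/43)·8 + (12/43)·(-15) + (8/43)·4 = 279/43
Expected profit = 279/43 − 7 = -22/43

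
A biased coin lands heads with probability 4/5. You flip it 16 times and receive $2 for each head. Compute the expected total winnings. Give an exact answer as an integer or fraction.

E[#heads] = 16·4/5 = 64/5 (linearity over flips).
E[winnings] = 2·64/5 = 128/5.

128/5 dollars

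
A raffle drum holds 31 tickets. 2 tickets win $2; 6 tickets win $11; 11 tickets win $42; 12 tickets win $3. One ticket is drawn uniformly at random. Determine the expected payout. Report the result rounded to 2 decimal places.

$18.32

E[payout] = (2/31)·2 + (6/31)·11 + (11/31)·42 + (12/31)·3 = 568/31
≈ $18.32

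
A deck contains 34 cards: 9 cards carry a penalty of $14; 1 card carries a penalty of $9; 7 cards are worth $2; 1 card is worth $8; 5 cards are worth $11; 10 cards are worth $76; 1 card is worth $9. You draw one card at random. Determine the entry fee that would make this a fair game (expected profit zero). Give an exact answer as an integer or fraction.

E[payout] = (9/34)·(-14) + (1/34)·(-9) + (7/34)·2 + (1/34)·8 + (5/34)·11 + (10/34)·76 + (1/34)·9 = 711/34
Fair fee = E[payout] = 711/34

711/34 dollars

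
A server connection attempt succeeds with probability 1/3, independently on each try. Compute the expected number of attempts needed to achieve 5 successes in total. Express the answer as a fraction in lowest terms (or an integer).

15

By linearity (sum of 5 independent geometric waits), E[trials] = 5/p = 5/(1/3) = 15.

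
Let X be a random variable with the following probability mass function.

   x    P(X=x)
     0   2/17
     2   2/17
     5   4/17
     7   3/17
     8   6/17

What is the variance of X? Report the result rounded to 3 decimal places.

7.661

E[X] = (2/17)·0 + (2/17)·2 + (4/17)·5 + (3/17)·7 + (6/17)·8 = 93/17
E[X²] = (2/17)·0 + (2/17)·4 + (4/17)·25 + (3/17)·49 + (6/17)·64 = 639/17
Var(X) = 639/17 − (93/17)² = 2214/289 ≈ 7.661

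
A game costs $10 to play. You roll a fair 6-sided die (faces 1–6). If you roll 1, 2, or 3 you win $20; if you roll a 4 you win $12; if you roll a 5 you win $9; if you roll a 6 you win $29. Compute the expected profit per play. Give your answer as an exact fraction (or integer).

25/3 dollars

E[payout] = (1/6)·9 + (1/6)·12 + (1/2)·20 + (1/6)·29 = 55/3
Expected profit = 55/3 − 10 = 25/3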